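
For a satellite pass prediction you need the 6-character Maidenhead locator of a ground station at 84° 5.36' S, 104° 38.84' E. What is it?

OA25hv

Offset from 180°W / 90°S: lon 284.6473°, lat 5.9107°.
Field: 284.6473/20 → 14 → O, 5.9107/10 → 0 → A; chars OA.
Square: 4.6473/2 → 2, 5.9107/1 → 5; chars 25.
Subsquare: 0.6473/0.0833333 → 7 → h, 0.9107/0.0416667 → 21 → v; chars hv.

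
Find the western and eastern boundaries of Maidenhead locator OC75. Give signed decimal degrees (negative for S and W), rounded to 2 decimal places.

114.00, 116.00

Field O=14, C=2: +14·20° lon, +2·10° lat → SW at lon 100°, lat -70°.
Square 7, 5: +7·2° lon, +5·1° lat → SW at lon 114°, lat -65°.
Cell spans 2° lon × 1° lat.
west 114.00, east 116.00.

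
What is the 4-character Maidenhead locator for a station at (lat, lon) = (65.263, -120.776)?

CP95

Add 180° to longitude and 90° to latitude: 59.22, 155.26.
Field: lon ⌊59.22/20⌋ = 2 → C; lat ⌊155.26/10⌋ = 15 → P.
Square: lon ⌊19.22/2⌋ = 9; lat ⌊5.26/1⌋ = 5.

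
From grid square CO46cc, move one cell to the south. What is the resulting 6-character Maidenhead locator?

CO46cb

Latitude subsquare c = 2; −1 → 1 = b.
The longitude characters are unchanged.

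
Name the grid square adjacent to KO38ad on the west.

KO28xd

Longitude subsquare a = 0; −1 → -1, wraps to 23 = x, carry into square.
Longitude square 3; −1 → 2.
The latitude characters are unchanged.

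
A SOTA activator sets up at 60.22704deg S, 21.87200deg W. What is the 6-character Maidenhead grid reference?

HC99bs

Add 180° to longitude and 90° to latitude: 158.1280, 29.7730.
Field (20°×10°, letters A–R): lon ⌊158.1280/20⌋ = 7 → H; lat ⌊29.7730/10⌋ = 2 → C.
Square (2°×1°, digits 0–9): lon ⌊18.1280/2⌋ = 9; lat ⌊9.7730/1⌋ = 9.
Subsquare (5′×2.5′, letters a–x): lon ⌊0.1280/0.0833333⌋ = 1 → b; lat ⌊0.7730/0.0416667⌋ = 18 → s.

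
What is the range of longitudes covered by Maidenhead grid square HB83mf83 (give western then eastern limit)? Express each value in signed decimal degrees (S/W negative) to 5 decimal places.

Field H=7, B=1: +7·20° lon, +1·10° lat → SW at lon -40°, lat -80°.
Square 8, 3: +8·2° lon, +3·1° lat → SW at lon -24°, lat -77°.
Subsquare m=12, f=5: +12·0.0833333° lon, +5·0.0416667° lat → SW at lon -23°, lat -76.7917°.
Extended square 8, 3: +8·0.00833333° lon, +3·0.00416667° lat → SW at lon -22.9333°, lat -76.7792°.
Cell spans 0.00833333° lon × 0.00416667° lat.
west -22.93333, east -22.92500.

-22.93333, -22.92500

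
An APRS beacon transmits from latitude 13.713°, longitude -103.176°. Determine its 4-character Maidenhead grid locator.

DK83

Offset from 180°W / 90°S: lon 76.82°, lat 103.71°.
Field (20°×10°, letters A–R): lon ⌊76.82/20⌋ = 3 → D; lat ⌊103.71/10⌋ = 10 → K.
Square (2°×1°, digits 0–9): lon ⌊16.82/2⌋ = 8; lat ⌊3.71/1⌋ = 3.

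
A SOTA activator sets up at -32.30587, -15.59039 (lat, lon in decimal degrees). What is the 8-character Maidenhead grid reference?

Add 180° to longitude and 90° to latitude: 164.40961, 57.69413.
Field: 164.40961/20 → 8 → I, 57.69413/10 → 5 → F; chars IF.
Square: 4.40961/2 → 2, 7.69413/1 → 7; chars 27.
Subsquare: 0.40961/0.0833333 → 4 → e, 0.69413/0.0416667 → 16 → q; chars eq.
Extended square: 0.07628/0.00833333 → 9, 0.02746/0.00416667 → 6; chars 96.

IF27eq96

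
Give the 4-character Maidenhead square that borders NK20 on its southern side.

Latitude square 0; −1 → -1, wraps to 9, carry into field.
Latitude field K = 10; −1 → 9 = J.
The longitude characters are unchanged.

NJ29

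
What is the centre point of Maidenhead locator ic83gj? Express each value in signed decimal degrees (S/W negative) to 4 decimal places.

-66.6042, -3.4583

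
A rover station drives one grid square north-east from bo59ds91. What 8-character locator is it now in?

BO59es02

Longitude extended square 9; +1 → 10, wraps to 0, carry into subsquare.
Longitude subsquare d = 3; +1 → 4 = e.
Latitude extended square 1; +1 → 2.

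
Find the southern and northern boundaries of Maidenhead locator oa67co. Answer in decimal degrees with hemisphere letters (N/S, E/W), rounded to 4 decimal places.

Field O=14, A=0: +14·20° lon, +0·10° lat → SW at lon 100°, lat -90°.
Square 6, 7: +6·2° lon, +7·1° lat → SW at lon 112°, lat -83°.
Subsquare c=2, o=14: +2·0.0833333° lon, +14·0.0416667° lat → SW at lon 112.167°, lat -82.4167°.
Cell spans 0.0833333° lon × 0.0416667° lat.
south 82.4167° S, north 82.3750° S.

82.4167° S, 82.3750° S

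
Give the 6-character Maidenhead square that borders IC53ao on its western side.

IC43xo

Longitude subsquare a = 0; −1 → -1, wraps to 23 = x, carry into square.
Longitude square 5; −1 → 4.
The latitude characters are unchanged.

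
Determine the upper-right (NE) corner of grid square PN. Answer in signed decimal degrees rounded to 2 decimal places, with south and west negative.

Field P=15, N=13: +15·20° lon, +13·10° lat → SW at lon 120°, lat 40°.
Cell spans 20° lon × 10° lat. NE corner is SW corner plus one full cell.
latitude 50.00, longitude 140.00.

50.00, 140.00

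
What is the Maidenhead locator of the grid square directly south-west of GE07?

FE96

Longitude square 0; −1 → -1, wraps to 9, carry into field.
Longitude field G = 6; −1 → 5 = F.
Latitude square 7; −1 → 6.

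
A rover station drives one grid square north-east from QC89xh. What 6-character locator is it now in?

Longitude subsquare x = 23; +1 → 24, wraps to 0 = a, carry into square.
Longitude square 8; +1 → 9.
Latitude subsquare h = 7; +1 → 8 = i.

QC99ai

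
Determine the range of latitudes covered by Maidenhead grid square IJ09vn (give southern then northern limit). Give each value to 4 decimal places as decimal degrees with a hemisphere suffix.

9.5417° N, 9.5833° N

Field I=8, J=9: +8·20° lon, +9·10° lat → SW at lon -20°, lat 0°.
Square 0, 9: +0·2° lon, +9·1° lat → SW at lon -20°, lat 9°.
Subsquare v=21, n=13: +21·0.0833333° lon, +13·0.0416667° lat → SW at lon -18.25°, lat 9.54167°.
Cell spans 0.0833333° lon × 0.0416667° lat.
south 9.5417° N, north 9.5833° N.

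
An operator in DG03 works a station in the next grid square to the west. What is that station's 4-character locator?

CG93

Longitude square 0; −1 → -1, wraps to 9, carry into field.
Longitude field D = 3; −1 → 2 = C.
The latitude characters are unchanged.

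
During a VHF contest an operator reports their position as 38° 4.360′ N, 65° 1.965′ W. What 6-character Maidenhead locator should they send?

Add 180° to longitude and 90° to latitude: 114.9673, 128.0727.
Field: 114.9673/20 → 5 → F, 128.0727/10 → 12 → M; chars FM.
Square: 14.9673/2 → 7, 8.0727/1 → 8; chars 78.
Subsquare: 0.9673/0.0833333 → 11 → l, 0.0727/0.0416667 → 1 → b; chars lb.

FM78lb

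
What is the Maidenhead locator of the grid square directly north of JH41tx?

Latitude subsquare x = 23; +1 → 24, wraps to 0 = a, carry into square.
Latitude square 1; +1 → 2.
The longitude characters are unchanged.

JH42ta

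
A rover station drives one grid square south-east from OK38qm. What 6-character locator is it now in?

OK38rl

Longitude subsquare q = 16; +1 → 17 = r.
Latitude subsquare m = 12; −1 → 11 = l.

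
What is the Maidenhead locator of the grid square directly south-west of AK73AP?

Longitude subsquare a = 0; −1 → -1, wraps to 23 = x, carry into square.
Longitude square 7; −1 → 6.
Latitude subsquare p = 15; −1 → 14 = o.

AK63xo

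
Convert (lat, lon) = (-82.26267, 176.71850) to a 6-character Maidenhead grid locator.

RA87ir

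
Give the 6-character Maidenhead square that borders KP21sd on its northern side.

Latitude subsquare d = 3; +1 → 4 = e.
The longitude characters are unchanged.

KP21se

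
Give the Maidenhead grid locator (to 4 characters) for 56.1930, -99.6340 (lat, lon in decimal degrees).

Offset from 180°W / 90°S: lon 80.37°, lat 146.19°.
Field (20°×10°, letters A–R): 80.37/20 → 4 → E, 146.19/10 → 14 → O; chars EO.
Square (2°×1°, digits 0–9): 0.37/2 → 0, 6.19/1 → 6; chars 06.

EO06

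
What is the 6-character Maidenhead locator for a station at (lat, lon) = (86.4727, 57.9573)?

Offset from 180°W / 90°S: lon 237.9573°, lat 176.4727°.
Field: lon ⌊237.9573/20⌋ = 11 → L; lat ⌊176.4727/10⌋ = 17 → R.
Square: lon ⌊17.9573/2⌋ = 8; lat ⌊6.4727/1⌋ = 6.
Subsquare: lon ⌊1.9573/0.0833333⌋ = 23 → x; lat ⌊0.4727/0.0416667⌋ = 11 → l.

LR86xl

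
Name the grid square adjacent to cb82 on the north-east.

Longitude square 8; +1 → 9.
Latitude square 2; +1 → 3.

CB93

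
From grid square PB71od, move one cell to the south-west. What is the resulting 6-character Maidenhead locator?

PB71nc

Longitude subsquare o = 14; −1 → 13 = n.
Latitude subsquare d = 3; −1 → 2 = c.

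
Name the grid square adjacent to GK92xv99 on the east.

Longitude extended square 9; +1 → 10, wraps to 0, carry into subsquare.
Longitude subsquare x = 23; +1 → 24, wraps to 0 = a, carry into square.
Longitude square 9; +1 → 10, wraps to 0, carry into field.
Longitude field G = 6; +1 → 7 = H.
The latitude characters are unchanged.

HK02av09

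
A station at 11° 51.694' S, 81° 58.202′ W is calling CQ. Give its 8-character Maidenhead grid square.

Add 180° to longitude and 90° to latitude: 98.02997, 78.13843.
Field (20°×10°, letters A–R): lon ⌊98.02997/20⌋ = 4 → E; lat ⌊78.13843/10⌋ = 7 → H.
Square (2°×1°, digits 0–9): lon ⌊18.02997/2⌋ = 9; lat ⌊8.13843/1⌋ = 8.
Subsquare (5′×2.5′, letters a–x): lon ⌊0.02997/0.0833333⌋ = 0 → a; lat ⌊0.13843/0.0416667⌋ = 3 → d.
Extended square (30″×15″, digits 0–9): lon ⌊0.02997/0.00833333⌋ = 3; lat ⌊0.01343/0.00416667⌋ = 3.

EH98ad33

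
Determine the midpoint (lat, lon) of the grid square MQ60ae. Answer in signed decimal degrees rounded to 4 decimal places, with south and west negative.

Field M=12, Q=16: +12·20° lon, +16·10° lat → SW at lon 60°, lat 70°.
Square 6, 0: +6·2° lon, +0·1° lat → SW at lon 72°, lat 70°.
Subsquare a=0, e=4: +0·0.0833333° lon, +4·0.0416667° lat → SW at lon 72°, lat 70.1667°.
Cell spans 0.0833333° lon × 0.0416667° lat. Centre is SW corner plus half of each.
latitude 70.1875, longitude 72.0417.

70.1875, 72.0417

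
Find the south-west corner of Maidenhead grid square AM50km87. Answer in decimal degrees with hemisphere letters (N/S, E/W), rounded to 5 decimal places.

Field A=0, M=12: +0·20° lon, +12·10° lat → SW at lon -180°, lat 30°.
Square 5, 0: +5·2° lon, +0·1° lat → SW at lon -170°, lat 30°.
Subsquare k=10, m=12: +10·0.0833333° lon, +12·0.0416667° lat → SW at lon -169.167°, lat 30.5°.
Extended square 8, 7: +8·0.00833333° lon, +7·0.00416667° lat → SW at lon -169.1°, lat 30.5292°.
latitude 30.52917° N, longitude 169.10000° W.

30.52917° N, 169.10000° W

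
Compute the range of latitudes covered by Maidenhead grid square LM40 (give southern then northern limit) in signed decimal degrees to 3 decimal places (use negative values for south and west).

30.000, 31.000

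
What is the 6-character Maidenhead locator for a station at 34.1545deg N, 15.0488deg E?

JM74md

Add 180° to longitude and 90° to latitude: 195.0488, 124.1545.
Field: 195.0488/20 → 9 → J, 124.1545/10 → 12 → M; chars JM.
Square: 15.0488/2 → 7, 4.1545/1 → 4; chars 74.
Subsquare: 1.0488/0.0833333 → 12 → m, 0.1545/0.0416667 → 3 → d; chars md.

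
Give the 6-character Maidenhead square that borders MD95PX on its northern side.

MD96pa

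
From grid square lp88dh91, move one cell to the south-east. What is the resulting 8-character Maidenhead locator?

Longitude extended square 9; +1 → 10, wraps to 0, carry into subsquare.
Longitude subsquare d = 3; +1 → 4 = e.
Latitude extended square 1; −1 → 0.

LP88eh00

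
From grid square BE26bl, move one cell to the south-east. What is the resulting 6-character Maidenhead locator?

Longitude subsquare b = 1; +1 → 2 = c.
Latitude subsquare l = 11; −1 → 10 = k.

BE26ck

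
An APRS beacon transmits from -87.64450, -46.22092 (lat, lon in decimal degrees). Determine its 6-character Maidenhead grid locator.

GA62vi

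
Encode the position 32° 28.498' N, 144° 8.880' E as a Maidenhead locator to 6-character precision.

QM22bl

Offset from 180°W / 90°S: lon 324.1480°, lat 122.4750°.
Field: 324.1480/20 → 16 → Q, 122.4750/10 → 12 → M; chars QM.
Square: 4.1480/2 → 2, 2.4750/1 → 2; chars 22.
Subsquare: 0.1480/0.0833333 → 1 → b, 0.4750/0.0416667 → 11 → l; chars bl.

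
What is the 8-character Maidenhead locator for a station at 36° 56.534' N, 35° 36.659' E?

KM76tw36

Shift to the Maidenhead origin (180°W, 90°S): lon 215.61098, lat 126.94223.
Field: 215.61098/20 → 10 → K, 126.94223/10 → 12 → M; chars KM.
Square: 15.61098/2 → 7, 6.94223/1 → 6; chars 76.
Subsquare: 1.61098/0.0833333 → 19 → t, 0.94223/0.0416667 → 22 → w; chars tw.
Extended square: 0.02765/0.00833333 → 3, 0.02557/0.00416667 → 6; chars 36.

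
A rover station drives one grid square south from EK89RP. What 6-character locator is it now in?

EK89ro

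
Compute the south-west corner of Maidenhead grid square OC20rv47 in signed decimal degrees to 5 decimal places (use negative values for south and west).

-69.09583, 105.45000

Field O=14, C=2: +14·20° lon, +2·10° lat → SW at lon 100°, lat -70°.
Square 2, 0: +2·2° lon, +0·1° lat → SW at lon 104°, lat -70°.
Subsquare r=17, v=21: +17·0.0833333° lon, +21·0.0416667° lat → SW at lon 105.417°, lat -69.125°.
Extended square 4, 7: +4·0.00833333° lon, +7·0.00416667° lat → SW at lon 105.45°, lat -69.0958°.
latitude -69.09583, longitude 105.45000.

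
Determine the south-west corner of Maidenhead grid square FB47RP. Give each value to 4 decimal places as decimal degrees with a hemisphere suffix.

72.3750° S, 70.5833° W

Field F=5, B=1: +5·20° lon, +1·10° lat → SW at lon -80°, lat -80°.
Square 4, 7: +4·2° lon, +7·1° lat → SW at lon -72°, lat -73°.
Subsquare r=17, p=15: +17·0.0833333° lon, +15·0.0416667° lat → SW at lon -70.5833°, lat -72.375°.
latitude 72.3750° S, longitude 70.5833° W.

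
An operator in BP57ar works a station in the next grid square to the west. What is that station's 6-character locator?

Longitude subsquare a = 0; −1 → -1, wraps to 23 = x, carry into square.
Longitude square 5; −1 → 4.
The latitude characters are unchanged.

BP47xr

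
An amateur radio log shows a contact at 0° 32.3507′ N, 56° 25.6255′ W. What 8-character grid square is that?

GJ10sm89

Offset from 180°W / 90°S: lon 123.57291°, lat 90.53918°.
Field: lon ⌊123.57291/20⌋ = 6 → G; lat ⌊90.53918/10⌋ = 9 → J.
Square: lon ⌊3.57291/2⌋ = 1; lat ⌊0.53918/1⌋ = 0.
Subsquare: lon ⌊1.57291/0.0833333⌋ = 18 → s; lat ⌊0.53918/0.0416667⌋ = 12 → m.
Extended square: lon ⌊0.07291/0.00833333⌋ = 8; lat ⌊0.03918/0.00416667⌋ = 9.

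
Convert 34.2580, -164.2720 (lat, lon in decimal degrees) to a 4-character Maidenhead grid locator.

AM74

Shift to the Maidenhead origin (180°W, 90°S): lon 15.73, lat 124.26.
Field: lon ⌊15.73/20⌋ = 0 → A; lat ⌊124.26/10⌋ = 12 → M.
Square: lon ⌊15.73/2⌋ = 7; lat ⌊4.26/1⌋ = 4.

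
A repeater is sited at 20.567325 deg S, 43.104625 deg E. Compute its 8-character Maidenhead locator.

LG19nk23

Add 180° to longitude and 90° to latitude: 223.10462, 69.43268.
Field (20°×10°, letters A–R): lon ⌊223.10462/20⌋ = 11 → L; lat ⌊69.43268/10⌋ = 6 → G.
Square (2°×1°, digits 0–9): lon ⌊3.10462/2⌋ = 1; lat ⌊9.43268/1⌋ = 9.
Subsquare (5′×2.5′, letters a–x): lon ⌊1.10462/0.0833333⌋ = 13 → n; lat ⌊0.43268/0.0416667⌋ = 10 → k.
Extended square (30″×15″, digits 0–9): lon ⌊0.02129/0.00833333⌋ = 2; lat ⌊0.01601/0.00416667⌋ = 3.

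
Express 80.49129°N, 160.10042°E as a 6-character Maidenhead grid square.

RR00bl

Offset from 180°W / 90°S: lon 340.1004°, lat 170.4913°.
Field: lon ⌊340.1004/20⌋ = 17 → R; lat ⌊170.4913/10⌋ = 17 → R.
Square: lon ⌊0.1004/2⌋ = 0; lat ⌊0.4913/1⌋ = 0.
Subsquare: lon ⌊0.1004/0.0833333⌋ = 1 → b; lat ⌊0.4913/0.0416667⌋ = 11 → l.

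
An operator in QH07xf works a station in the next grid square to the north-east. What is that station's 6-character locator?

Longitude subsquare x = 23; +1 → 24, wraps to 0 = a, carry into square.
Longitude square 0; +1 → 1.
Latitude subsquare f = 5; +1 → 6 = g.

QH17ag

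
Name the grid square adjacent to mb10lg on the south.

MB10lf

Latitude subsquare g = 6; −1 → 5 = f.
The longitude characters are unchanged.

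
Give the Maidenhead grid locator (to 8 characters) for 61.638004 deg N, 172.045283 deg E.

RP61ap53

Add 180° to longitude and 90° to latitude: 352.04528, 151.63800.
Field: lon ⌊352.04528/20⌋ = 17 → R; lat ⌊151.63800/10⌋ = 15 → P.
Square: lon ⌊12.04528/2⌋ = 6; lat ⌊1.63800/1⌋ = 1.
Subsquare: lon ⌊0.04528/0.0833333⌋ = 0 → a; lat ⌊0.63800/0.0416667⌋ = 15 → p.
Extended square: lon ⌊0.04528/0.00833333⌋ = 5; lat ⌊0.01300/0.00416667⌋ = 3.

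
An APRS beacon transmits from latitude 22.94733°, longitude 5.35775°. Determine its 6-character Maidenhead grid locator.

Shift to the Maidenhead origin (180°W, 90°S): lon 185.3578, lat 112.9473.
Field: 185.3578/20 → 9 → J, 112.9473/10 → 11 → L; chars JL.
Square: 5.3578/2 → 2, 2.9473/1 → 2; chars 22.
Subsquare: 1.3578/0.0833333 → 16 → q, 0.9473/0.0416667 → 22 → w; chars qw.

JL22qw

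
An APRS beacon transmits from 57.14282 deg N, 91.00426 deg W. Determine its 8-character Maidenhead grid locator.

EO47ld94

Offset from 180°W / 90°S: lon 88.99574°, lat 147.14282°.
Field (20°×10°, letters A–R): lon ⌊88.99574/20⌋ = 4 → E; lat ⌊147.14282/10⌋ = 14 → O.
Square (2°×1°, digits 0–9): lon ⌊8.99574/2⌋ = 4; lat ⌊7.14282/1⌋ = 7.
Subsquare (5′×2.5′, letters a–x): lon ⌊0.99574/0.0833333⌋ = 11 → l; lat ⌊0.14282/0.0416667⌋ = 3 → d.
Extended square (30″×15″, digits 0–9): lon ⌊0.07907/0.00833333⌋ = 9; lat ⌊0.01782/0.00416667⌋ = 4.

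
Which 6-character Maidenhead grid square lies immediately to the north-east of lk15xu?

LK25av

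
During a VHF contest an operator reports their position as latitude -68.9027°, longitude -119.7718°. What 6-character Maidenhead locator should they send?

DC01cc

Add 180° to longitude and 90° to latitude: 60.2282, 21.0973.
Field (20°×10°, letters A–R): 60.2282/20 → 3 → D, 21.0973/10 → 2 → C; chars DC.
Square (2°×1°, digits 0–9): 0.2282/2 → 0, 1.0973/1 → 1; chars 01.
Subsquare (5′×2.5′, letters a–x): 0.2282/0.0833333 → 2 → c, 0.0973/0.0416667 → 2 → c; chars cc.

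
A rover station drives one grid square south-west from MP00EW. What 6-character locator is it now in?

Longitude subsquare e = 4; −1 → 3 = d.
Latitude subsquare w = 22; −1 → 21 = v.

MP00dv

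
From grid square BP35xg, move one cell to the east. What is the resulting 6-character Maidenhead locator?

BP45ag

Longitude subsquare x = 23; +1 → 24, wraps to 0 = a, carry into square.
Longitude square 3; +1 → 4.
The latitude characters are unchanged.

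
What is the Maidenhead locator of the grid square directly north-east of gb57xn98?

Longitude extended square 9; +1 → 10, wraps to 0, carry into subsquare.
Longitude subsquare x = 23; +1 → 24, wraps to 0 = a, carry into square.
Longitude square 5; +1 → 6.
Latitude extended square 8; +1 → 9.

GB67an09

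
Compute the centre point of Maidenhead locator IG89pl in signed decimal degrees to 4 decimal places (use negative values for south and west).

-20.5208, -2.7083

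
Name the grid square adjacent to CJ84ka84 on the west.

Longitude extended square 8; −1 → 7.
The latitude characters are unchanged.

CJ84ka74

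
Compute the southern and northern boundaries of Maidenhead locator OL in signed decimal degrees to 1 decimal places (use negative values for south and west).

Field O=14, L=11: +14·20° lon, +11·10° lat → SW at lon 100°, lat 20°.
Cell spans 20° lon × 10° lat.
south 20.0, north 30.0.

20.0, 30.0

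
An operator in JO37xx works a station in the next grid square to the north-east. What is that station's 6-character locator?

Longitude subsquare x = 23; +1 → 24, wraps to 0 = a, carry into square.
Longitude square 3; +1 → 4.
Latitude subsquare x = 23; +1 → 24, wraps to 0 = a, carry into square.
Latitude square 7; +1 → 8.

JO48aa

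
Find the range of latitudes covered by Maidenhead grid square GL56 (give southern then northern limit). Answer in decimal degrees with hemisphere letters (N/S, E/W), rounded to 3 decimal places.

Field G=6, L=11: +6·20° lon, +11·10° lat → SW at lon -60°, lat 20°.
Square 5, 6: +5·2° lon, +6·1° lat → SW at lon -50°, lat 26°.
Cell spans 2° lon × 1° lat.
south 26.000° N, north 27.000° N.

26.000° N, 27.000° N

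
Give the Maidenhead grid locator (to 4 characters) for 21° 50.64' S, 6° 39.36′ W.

IG68

Offset from 180°W / 90°S: lon 173.34°, lat 68.16°.
Field: lon ⌊173.34/20⌋ = 8 → I; lat ⌊68.16/10⌋ = 6 → G.
Square: lon ⌊13.34/2⌋ = 6; lat ⌊8.16/1⌋ = 8.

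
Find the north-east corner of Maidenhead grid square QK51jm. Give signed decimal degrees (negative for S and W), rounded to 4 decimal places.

Field Q=16, K=10: +16·20° lon, +10·10° lat → SW at lon 140°, lat 10°.
Square 5, 1: +5·2° lon, +1·1° lat → SW at lon 150°, lat 11°.
Subsquare j=9, m=12: +9·0.0833333° lon, +12·0.0416667° lat → SW at lon 150.75°, lat 11.5°.
Cell spans 0.0833333° lon × 0.0416667° lat. NE corner is SW corner plus one full cell.
latitude 11.5417, longitude 150.8333.

11.5417, 150.8333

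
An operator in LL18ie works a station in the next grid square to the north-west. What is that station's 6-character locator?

Longitude subsquare i = 8; −1 → 7 = h.
Latitude subsquare e = 4; +1 → 5 = f.

LL18hf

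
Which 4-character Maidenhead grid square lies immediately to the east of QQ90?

RQ00

Longitude square 9; +1 → 10, wraps to 0, carry into field.
Longitude field Q = 16; +1 → 17 = R.
The latitude characters are unchanged.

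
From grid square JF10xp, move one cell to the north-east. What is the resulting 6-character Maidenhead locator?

JF20aq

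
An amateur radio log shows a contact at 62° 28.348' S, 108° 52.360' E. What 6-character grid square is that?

OC47km

Add 180° to longitude and 90° to latitude: 288.8727, 27.5275.
Field (20°×10°, letters A–R): lon ⌊288.8727/20⌋ = 14 → O; lat ⌊27.5275/10⌋ = 2 → C.
Square (2°×1°, digits 0–9): lon ⌊8.8727/2⌋ = 4; lat ⌊7.5275/1⌋ = 7.
Subsquare (5′×2.5′, letters a–x): lon ⌊0.8727/0.0833333⌋ = 10 → k; lat ⌊0.5275/0.0416667⌋ = 12 → m.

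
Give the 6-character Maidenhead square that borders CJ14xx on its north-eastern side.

Longitude subsquare x = 23; +1 → 24, wraps to 0 = a, carry into square.
Longitude square 1; +1 → 2.
Latitude subsquare x = 23; +1 → 24, wraps to 0 = a, carry into square.
Latitude square 4; +1 → 5.

CJ25aa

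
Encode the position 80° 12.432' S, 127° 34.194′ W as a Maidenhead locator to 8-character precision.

CA69ft10

Add 180° to longitude and 90° to latitude: 52.43010, 9.79280.
Field: lon ⌊52.43010/20⌋ = 2 → C; lat ⌊9.79280/10⌋ = 0 → A.
Square: lon ⌊12.43010/2⌋ = 6; lat ⌊9.79280/1⌋ = 9.
Subsquare: lon ⌊0.43010/0.0833333⌋ = 5 → f; lat ⌊0.79280/0.0416667⌋ = 19 → t.
Extended square: lon ⌊0.01343/0.00833333⌋ = 1; lat ⌊0.00113/0.00416667⌋ = 0.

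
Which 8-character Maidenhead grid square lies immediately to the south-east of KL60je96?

KL60ke05

Longitude extended square 9; +1 → 10, wraps to 0, carry into subsquare.
Longitude subsquare j = 9; +1 → 10 = k.
Latitude extended square 6; −1 → 5.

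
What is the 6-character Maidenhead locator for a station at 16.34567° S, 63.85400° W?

Add 180° to longitude and 90° to latitude: 116.1460, 73.6543.
Field (20°×10°, letters A–R): 116.1460/20 → 5 → F, 73.6543/10 → 7 → H; chars FH.
Square (2°×1°, digits 0–9): 16.1460/2 → 8, 3.6543/1 → 3; chars 83.
Subsquare (5′×2.5′, letters a–x): 0.1460/0.0833333 → 1 → b, 0.6543/0.0416667 → 15 → p; chars bp.

FH83bp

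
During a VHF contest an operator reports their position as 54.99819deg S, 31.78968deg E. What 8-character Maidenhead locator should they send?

Add 180° to longitude and 90° to latitude: 211.78968, 35.00181.
Field: 211.78968/20 → 10 → K, 35.00181/10 → 3 → D; chars KD.
Square: 11.78968/2 → 5, 5.00181/1 → 5; chars 55.
Subsquare: 1.78968/0.0833333 → 21 → v, 0.00181/0.0416667 → 0 → a; chars va.
Extended square: 0.03968/0.00833333 → 4, 0.00181/0.00416667 → 0; chars 40.

KD55va40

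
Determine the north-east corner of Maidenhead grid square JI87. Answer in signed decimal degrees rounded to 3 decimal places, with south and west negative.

-2.000, 18.000

Field J=9, I=8: +9·20° lon, +8·10° lat → SW at lon 0°, lat -10°.
Square 8, 7: +8·2° lon, +7·1° lat → SW at lon 16°, lat -3°.
Cell spans 2° lon × 1° lat. NE corner is SW corner plus one full cell.
latitude -2.000, longitude 18.000.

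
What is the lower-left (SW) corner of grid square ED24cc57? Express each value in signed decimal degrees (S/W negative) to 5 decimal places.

Field E=4, D=3: +4·20° lon, +3·10° lat → SW at lon -100°, lat -60°.
Square 2, 4: +2·2° lon, +4·1° lat → SW at lon -96°, lat -56°.
Subsquare c=2, c=2: +2·0.0833333° lon, +2·0.0416667° lat → SW at lon -95.8333°, lat -55.9167°.
Extended square 5, 7: +5·0.00833333° lon, +7·0.00416667° lat → SW at lon -95.7917°, lat -55.8875°.
latitude -55.88750, longitude -95.79167.

-55.88750, -95.79167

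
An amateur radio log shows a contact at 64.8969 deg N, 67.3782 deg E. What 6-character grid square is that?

MP34qv

Offset from 180°W / 90°S: lon 247.3782°, lat 154.8969°.
Field (20°×10°, letters A–R): lon ⌊247.3782/20⌋ = 12 → M; lat ⌊154.8969/10⌋ = 15 → P.
Square (2°×1°, digits 0–9): lon ⌊7.3782/2⌋ = 3; lat ⌊4.8969/1⌋ = 4.
Subsquare (5′×2.5′, letters a–x): lon ⌊1.3782/0.0833333⌋ = 16 → q; lat ⌊0.8969/0.0416667⌋ = 21 → v.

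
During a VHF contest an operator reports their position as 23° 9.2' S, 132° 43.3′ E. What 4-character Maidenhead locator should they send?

Offset from 180°W / 90°S: lon 312.72°, lat 66.85°.
Field: lon ⌊312.72/20⌋ = 15 → P; lat ⌊66.85/10⌋ = 6 → G.
Square: lon ⌊12.72/2⌋ = 6; lat ⌊6.85/1⌋ = 6.

PG66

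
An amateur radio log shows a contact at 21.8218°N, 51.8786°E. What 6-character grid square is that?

LL51wt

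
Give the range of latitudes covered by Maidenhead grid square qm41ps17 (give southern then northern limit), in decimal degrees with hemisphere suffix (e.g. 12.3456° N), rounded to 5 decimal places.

31.77917° N, 31.78333° N

Field Q=16, M=12: +16·20° lon, +12·10° lat → SW at lon 140°, lat 30°.
Square 4, 1: +4·2° lon, +1·1° lat → SW at lon 148°, lat 31°.
Subsquare p=15, s=18: +15·0.0833333° lon, +18·0.0416667° lat → SW at lon 149.25°, lat 31.75°.
Extended square 1, 7: +1·0.00833333° lon, +7·0.00416667° lat → SW at lon 149.258°, lat 31.7792°.
Cell spans 0.00833333° lon × 0.00416667° lat.
south 31.77917° N, north 31.78333° N.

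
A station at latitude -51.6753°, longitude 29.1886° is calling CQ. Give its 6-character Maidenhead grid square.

KD48oh

Offset from 180°W / 90°S: lon 209.1886°, lat 38.3247°.
Field: 209.1886/20 → 10 → K, 38.3247/10 → 3 → D; chars KD.
Square: 9.1886/2 → 4, 8.3247/1 → 8; chars 48.
Subsquare: 1.1886/0.0833333 → 14 → o, 0.3247/0.0416667 → 7 → h; chars oh.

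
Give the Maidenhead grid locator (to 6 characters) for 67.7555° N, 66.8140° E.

Shift to the Maidenhead origin (180°W, 90°S): lon 246.8140, lat 157.7555.
Field: 246.8140/20 → 12 → M, 157.7555/10 → 15 → P; chars MP.
Square: 6.8140/2 → 3, 7.7555/1 → 7; chars 37.
Subsquare: 0.8140/0.0833333 → 9 → j, 0.7555/0.0416667 → 18 → s; chars js.

MP37js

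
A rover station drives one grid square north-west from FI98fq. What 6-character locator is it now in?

FI98er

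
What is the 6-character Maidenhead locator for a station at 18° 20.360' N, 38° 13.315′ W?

HK08vi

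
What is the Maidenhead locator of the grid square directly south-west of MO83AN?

Longitude subsquare a = 0; −1 → -1, wraps to 23 = x, carry into square.
Longitude square 8; −1 → 7.
Latitude subsquare n = 13; −1 → 12 = m.

MO73xm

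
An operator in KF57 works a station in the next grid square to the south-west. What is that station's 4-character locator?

Longitude square 5; −1 → 4.
Latitude square 7; −1 → 6.

KF46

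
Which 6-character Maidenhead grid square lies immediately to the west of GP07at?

FP97xt

Longitude subsquare a = 0; −1 → -1, wraps to 23 = x, carry into square.
Longitude square 0; −1 → -1, wraps to 9, carry into field.
Longitude field G = 6; −1 → 5 = F.
The latitude characters are unchanged.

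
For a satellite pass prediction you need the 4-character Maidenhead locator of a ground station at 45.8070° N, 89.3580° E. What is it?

Add 180° to longitude and 90° to latitude: 269.36, 135.81.
Field: lon ⌊269.36/20⌋ = 13 → N; lat ⌊135.81/10⌋ = 13 → N.
Square: lon ⌊9.36/2⌋ = 4; lat ⌊5.81/1⌋ = 5.

NN45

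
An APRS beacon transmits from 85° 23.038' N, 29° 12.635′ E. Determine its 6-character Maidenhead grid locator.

Shift to the Maidenhead origin (180°W, 90°S): lon 209.2106, lat 175.3840.
Field: 209.2106/20 → 10 → K, 175.3840/10 → 17 → R; chars KR.
Square: 9.2106/2 → 4, 5.3840/1 → 5; chars 45.
Subsquare: 1.2106/0.0833333 → 14 → o, 0.3840/0.0416667 → 9 → j; chars oj.

KR45oj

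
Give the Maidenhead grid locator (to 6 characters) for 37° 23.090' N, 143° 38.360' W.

BM87ej

Shift to the Maidenhead origin (180°W, 90°S): lon 36.3607, lat 127.3848.
Field: lon ⌊36.3607/20⌋ = 1 → B; lat ⌊127.3848/10⌋ = 12 → M.
Square: lon ⌊16.3607/2⌋ = 8; lat ⌊7.3848/1⌋ = 7.
Subsquare: lon ⌊0.3607/0.0833333⌋ = 4 → e; lat ⌊0.3848/0.0416667⌋ = 9 → j.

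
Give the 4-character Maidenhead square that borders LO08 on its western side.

KO98

Longitude square 0; −1 → -1, wraps to 9, carry into field.
Longitude field L = 11; −1 → 10 = K.
The latitude characters are unchanged.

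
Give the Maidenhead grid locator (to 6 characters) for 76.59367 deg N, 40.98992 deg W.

Offset from 180°W / 90°S: lon 139.0101°, lat 166.5937°.
Field (20°×10°, letters A–R): 139.0101/20 → 6 → G, 166.5937/10 → 16 → Q; chars GQ.
Square (2°×1°, digits 0–9): 19.0101/2 → 9, 6.5937/1 → 6; chars 96.
Subsquare (5′×2.5′, letters a–x): 1.0101/0.0833333 → 12 → m, 0.5937/0.0416667 → 14 → o; chars mo.

GQ96mo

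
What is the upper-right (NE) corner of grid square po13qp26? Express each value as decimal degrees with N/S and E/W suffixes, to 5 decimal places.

53.65417° N, 123.35833° E

Field P=15, O=14: +15·20° lon, +14·10° lat → SW at lon 120°, lat 50°.
Square 1, 3: +1·2° lon, +3·1° lat → SW at lon 122°, lat 53°.
Subsquare q=16, p=15: +16·0.0833333° lon, +15·0.0416667° lat → SW at lon 123.333°, lat 53.625°.
Extended square 2, 6: +2·0.00833333° lon, +6·0.00416667° lat → SW at lon 123.35°, lat 53.65°.
Cell spans 0.00833333° lon × 0.00416667° lat. NE corner is SW corner plus one full cell.
latitude 53.65417° N, longitude 123.35833° E.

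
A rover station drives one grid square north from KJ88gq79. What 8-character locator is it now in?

KJ88gr70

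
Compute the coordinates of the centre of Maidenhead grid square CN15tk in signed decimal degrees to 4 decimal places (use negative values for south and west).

45.4375, -136.3750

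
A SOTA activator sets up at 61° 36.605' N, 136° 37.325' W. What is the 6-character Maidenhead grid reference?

Shift to the Maidenhead origin (180°W, 90°S): lon 43.3779, lat 151.6101.
Field: 43.3779/20 → 2 → C, 151.6101/10 → 15 → P; chars CP.
Square: 3.3779/2 → 1, 1.6101/1 → 1; chars 11.
Subsquare: 1.3779/0.0833333 → 16 → q, 0.6101/0.0416667 → 14 → o; chars qo.

CP11qo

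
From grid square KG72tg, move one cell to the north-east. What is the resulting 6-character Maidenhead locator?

Longitude subsquare t = 19; +1 → 20 = u.
Latitude subsquare g = 6; +1 → 7 = h.

KG72uh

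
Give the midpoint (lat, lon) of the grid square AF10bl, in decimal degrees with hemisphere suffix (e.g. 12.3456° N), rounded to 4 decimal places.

39.5208° S, 177.8750° W

Field A=0, F=5: +0·20° lon, +5·10° lat → SW at lon -180°, lat -40°.
Square 1, 0: +1·2° lon, +0·1° lat → SW at lon -178°, lat -40°.
Subsquare b=1, l=11: +1·0.0833333° lon, +11·0.0416667° lat → SW at lon -177.917°, lat -39.5417°.
Cell spans 0.0833333° lon × 0.0416667° lat. Centre is SW corner plus half of each.
latitude 39.5208° S, longitude 177.8750° W.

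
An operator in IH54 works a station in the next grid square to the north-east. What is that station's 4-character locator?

IH65

Longitude square 5; +1 → 6.
Latitude square 4; +1 → 5.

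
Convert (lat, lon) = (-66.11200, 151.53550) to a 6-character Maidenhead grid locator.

QC53sv

Add 180° to longitude and 90° to latitude: 331.5355, 23.8880.
Field (20°×10°, letters A–R): lon ⌊331.5355/20⌋ = 16 → Q; lat ⌊23.8880/10⌋ = 2 → C.
Square (2°×1°, digits 0–9): lon ⌊11.5355/2⌋ = 5; lat ⌊3.8880/1⌋ = 3.
Subsquare (5′×2.5′, letters a–x): lon ⌊1.5355/0.0833333⌋ = 18 → s; lat ⌊0.8880/0.0416667⌋ = 21 → v.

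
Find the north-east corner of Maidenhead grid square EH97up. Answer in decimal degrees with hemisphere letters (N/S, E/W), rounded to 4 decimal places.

Field E=4, H=7: +4·20° lon, +7·10° lat → SW at lon -100°, lat -20°.
Square 9, 7: +9·2° lon, +7·1° lat → SW at lon -82°, lat -13°.
Subsquare u=20, p=15: +20·0.0833333° lon, +15·0.0416667° lat → SW at lon -80.3333°, lat -12.375°.
Cell spans 0.0833333° lon × 0.0416667° lat. NE corner is SW corner plus one full cell.
latitude 12.3333° S, longitude 80.2500° W.

12.3333° S, 80.2500° W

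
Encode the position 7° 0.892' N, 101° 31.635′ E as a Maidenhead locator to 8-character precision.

Add 180° to longitude and 90° to latitude: 281.52725, 97.01487.
Field: 281.52725/20 → 14 → O, 97.01487/10 → 9 → J; chars OJ.
Square: 1.52725/2 → 0, 7.01487/1 → 7; chars 07.
Subsquare: 1.52725/0.0833333 → 18 → s, 0.01487/0.0416667 → 0 → a; chars sa.
Extended square: 0.02725/0.00833333 → 3, 0.01487/0.00416667 → 3; chars 33.

OJ07sa33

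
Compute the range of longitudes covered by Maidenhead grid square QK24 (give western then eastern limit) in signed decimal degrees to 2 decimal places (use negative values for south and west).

144.00, 146.00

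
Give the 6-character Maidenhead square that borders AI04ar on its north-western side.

Longitude subsquare a = 0; −1 → -1, wraps to 23 = x, carry into square.
Longitude square 0; −1 → -1, wraps to 9, carry into field.
Longitude field A = 0; −1 → -1, wraps to 17 = R, wrapping around the antimeridian.
Latitude subsquare r = 17; +1 → 18 = s.

RI94xs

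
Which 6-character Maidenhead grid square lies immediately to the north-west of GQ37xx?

Longitude subsquare x = 23; −1 → 22 = w.
Latitude subsquare x = 23; +1 → 24, wraps to 0 = a, carry into square.
Latitude square 7; +1 → 8.

GQ38wa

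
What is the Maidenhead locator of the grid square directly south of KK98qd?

Latitude subsquare d = 3; −1 → 2 = c.
The longitude characters are unchanged.

KK98qc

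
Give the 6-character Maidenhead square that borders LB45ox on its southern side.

Latitude subsquare x = 23; −1 → 22 = w.
The longitude characters are unchanged.

LB45ow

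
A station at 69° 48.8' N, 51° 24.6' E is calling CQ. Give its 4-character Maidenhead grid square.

LP59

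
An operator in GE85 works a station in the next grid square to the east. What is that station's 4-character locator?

GE95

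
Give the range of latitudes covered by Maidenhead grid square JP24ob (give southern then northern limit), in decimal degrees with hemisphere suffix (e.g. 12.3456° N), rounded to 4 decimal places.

64.0417° N, 64.0833° N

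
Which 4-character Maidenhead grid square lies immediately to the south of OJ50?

OI59

Latitude square 0; −1 → -1, wraps to 9, carry into field.
Latitude field J = 9; −1 → 8 = I.
The longitude characters are unchanged.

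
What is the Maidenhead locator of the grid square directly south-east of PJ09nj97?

PJ09oj06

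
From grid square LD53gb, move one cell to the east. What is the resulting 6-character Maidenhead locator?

Longitude subsquare g = 6; +1 → 7 = h.
The latitude characters are unchanged.

LD53hb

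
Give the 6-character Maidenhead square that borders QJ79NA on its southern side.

QJ78nx

Latitude subsquare a = 0; −1 → -1, wraps to 23 = x, carry into square.
Latitude square 9; −1 → 8.
The longitude characters are unchanged.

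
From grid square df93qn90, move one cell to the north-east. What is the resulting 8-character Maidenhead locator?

Longitude extended square 9; +1 → 10, wraps to 0, carry into subsquare.
Longitude subsquare q = 16; +1 → 17 = r.
Latitude extended square 0; +1 → 1.

DF93rn01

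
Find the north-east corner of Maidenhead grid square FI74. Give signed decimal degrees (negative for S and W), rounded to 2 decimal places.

Field F=5, I=8: +5·20° lon, +8·10° lat → SW at lon -80°, lat -10°.
Square 7, 4: +7·2° lon, +4·1° lat → SW at lon -66°, lat -6°.
Cell spans 2° lon × 1° lat. NE corner is SW corner plus one full cell.
latitude -5.00, longitude -64.00.

-5.00, -64.00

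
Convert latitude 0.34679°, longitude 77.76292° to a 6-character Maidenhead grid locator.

Offset from 180°W / 90°S: lon 257.7629°, lat 90.3468°.
Field (20°×10°, letters A–R): lon ⌊257.7629/20⌋ = 12 → M; lat ⌊90.3468/10⌋ = 9 → J.
Square (2°×1°, digits 0–9): lon ⌊17.7629/2⌋ = 8; lat ⌊0.3468/1⌋ = 0.
Subsquare (5′×2.5′, letters a–x): lon ⌊1.7629/0.0833333⌋ = 21 → v; lat ⌊0.3468/0.0416667⌋ = 8 → i.

MJ80vi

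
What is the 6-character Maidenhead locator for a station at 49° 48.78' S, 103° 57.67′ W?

DE80ae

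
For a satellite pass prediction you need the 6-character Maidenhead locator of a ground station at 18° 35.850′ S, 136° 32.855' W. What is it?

CH11rj

Shift to the Maidenhead origin (180°W, 90°S): lon 43.4524, lat 71.4025.
Field (20°×10°, letters A–R): lon ⌊43.4524/20⌋ = 2 → C; lat ⌊71.4025/10⌋ = 7 → H.
Square (2°×1°, digits 0–9): lon ⌊3.4524/2⌋ = 1; lat ⌊1.4025/1⌋ = 1.
Subsquare (5′×2.5′, letters a–x): lon ⌊1.4524/0.0833333⌋ = 17 → r; lat ⌊0.4025/0.0416667⌋ = 9 → j.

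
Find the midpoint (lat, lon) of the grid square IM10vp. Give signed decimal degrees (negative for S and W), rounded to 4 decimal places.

30.6458, -16.2083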